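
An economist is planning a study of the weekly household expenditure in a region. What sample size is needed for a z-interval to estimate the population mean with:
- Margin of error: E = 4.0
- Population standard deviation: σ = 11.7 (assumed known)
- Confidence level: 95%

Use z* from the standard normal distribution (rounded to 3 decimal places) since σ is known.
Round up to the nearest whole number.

Using z* since population σ is known (z-interval formula).

For 95% confidence, z* = 1.96 (from standard normal table)

Sample size formula for z-interval: n = (z*σ/E)²

n = (1.96 × 11.7 / 4.0)²
  = (5.733000)²
  = 32.8673

Round up to the nearest whole number: n = 33

33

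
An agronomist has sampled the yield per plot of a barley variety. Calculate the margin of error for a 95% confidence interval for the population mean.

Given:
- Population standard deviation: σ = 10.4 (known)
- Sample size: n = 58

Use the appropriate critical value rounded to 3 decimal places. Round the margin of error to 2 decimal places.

The population standard deviation σ is known, so use the z-interval margin of error formula.

For 95% confidence, z* = 1.96 (from standard normal table)

Margin of error formula for z-interval: E = z* × σ/√n

E = 1.96 × 10.4/√58
  = 1.96 × 1.365587
  = 2.6766

Rounded to 2 decimal places:

2.68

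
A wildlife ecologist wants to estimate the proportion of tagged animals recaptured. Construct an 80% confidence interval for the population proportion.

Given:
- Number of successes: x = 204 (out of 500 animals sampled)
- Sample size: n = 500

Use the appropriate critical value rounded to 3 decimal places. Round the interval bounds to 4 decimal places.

Sample proportion: p̂ = 204/500 = 0.408000

Check conditions for normal approximation:
  np̂ = 204 ≥ 10 ✓
  n(1-p̂) = 296 ≥ 10 ✓

The sample is large enough, so use a z-interval (normal approximation) for the proportion.

For 80% confidence, z* = 1.282 (from standard normal table)

Standard error: SE = √(p̂(1-p̂)/n) = √(0.408000×0.592000/500) = 0.02197890

Margin of error: E = z* × SE = 1.282 × 0.02197890 = 0.028177

Z-interval: p̂ ± E = 0.408000 ± 0.028177 = (0.379823, 0.436177)

Rounded to 4 decimal places:

(0.3798, 0.4362)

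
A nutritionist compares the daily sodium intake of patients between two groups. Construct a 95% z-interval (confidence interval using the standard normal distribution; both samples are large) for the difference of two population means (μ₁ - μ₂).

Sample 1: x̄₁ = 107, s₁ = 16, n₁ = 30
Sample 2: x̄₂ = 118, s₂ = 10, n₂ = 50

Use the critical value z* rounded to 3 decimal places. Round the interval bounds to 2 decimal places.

Both samples are large (n₁ = 30 ≥ 30, n₂ = 50 ≥ 30), so a z-interval for the difference of means applies.

Point estimate: x̄₁ - x̄₂ = 107 - 118 = -11

Standard error: SE = √(s₁²/n₁ + s₂²/n₂)
= √(16²/30 + 10²/50)
= √(8.533333 + 2.000000)
= 3.245510

For 95% confidence, z* = 1.96 (from standard normal table)
Margin of error: E = z* × SE = 1.96 × 3.245510 = 6.3612

Z-interval: (x̄₁ - x̄₂) ± E = -11 ± 6.3612 = (-17.3612, -4.6388)

Rounded to 2 decimal places:

(-17.36, -4.64)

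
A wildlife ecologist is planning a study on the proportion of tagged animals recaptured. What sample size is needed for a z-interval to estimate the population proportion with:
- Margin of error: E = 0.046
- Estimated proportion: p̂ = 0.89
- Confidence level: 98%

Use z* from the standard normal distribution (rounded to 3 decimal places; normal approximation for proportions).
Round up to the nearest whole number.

Using z* for proportion z-interval (normal approximation).

For 98% confidence, z* = 2.326 (from standard normal table)

Sample size formula for proportion z-interval: n = z*²p̂(1-p̂)/E²

n = 2.326² × 0.89 × 0.11 / 0.046²
  = 5.410276 × 0.0979 / 0.002116
  = 250.3148

Round up to the nearest whole number: n = 251

251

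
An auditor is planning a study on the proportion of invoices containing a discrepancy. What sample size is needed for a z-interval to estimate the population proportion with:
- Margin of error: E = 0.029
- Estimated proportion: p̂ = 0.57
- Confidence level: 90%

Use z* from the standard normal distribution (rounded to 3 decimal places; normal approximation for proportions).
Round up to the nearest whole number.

Using z* for proportion z-interval (normal approximation).

For 90% confidence, z* = 1.645 (from standard normal table)

Sample size formula for proportion z-interval: n = z*²p̂(1-p̂)/E²

n = 1.645² × 0.57 × 0.43 / 0.029²
  = 2.706025 × 0.2451 / 0.000841
  = 788.6406

Round up to the nearest whole number: n = 789

789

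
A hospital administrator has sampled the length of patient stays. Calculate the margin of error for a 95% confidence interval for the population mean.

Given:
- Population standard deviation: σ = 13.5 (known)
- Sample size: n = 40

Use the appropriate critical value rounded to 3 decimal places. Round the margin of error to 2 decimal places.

The population standard deviation σ is known, so use the z-interval margin of error formula.

For 95% confidence, z* = 1.96 (from standard normal table)

Margin of error formula for z-interval: E = z* × σ/√n

E = 1.96 × 13.5/√40
  = 1.96 × 2.134537
  = 4.1837

Rounded to 2 decimal places:

4.18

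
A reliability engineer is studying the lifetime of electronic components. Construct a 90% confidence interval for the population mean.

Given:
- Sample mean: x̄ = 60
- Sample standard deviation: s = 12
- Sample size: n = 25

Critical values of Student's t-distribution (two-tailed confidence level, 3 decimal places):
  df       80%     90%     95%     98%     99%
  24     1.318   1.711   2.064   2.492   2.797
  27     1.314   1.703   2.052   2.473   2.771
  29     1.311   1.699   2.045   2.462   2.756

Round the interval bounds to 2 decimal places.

The population standard deviation σ is unknown (only the sample standard deviation s is given), so use a t-interval with df = n - 1 = 25 - 1 = 24.

For 90% confidence with df = 24, t* = 1.711 (from t-table)

Standard error: SE = s/√n = 12/√25 = 2.400000

Margin of error: E = t* × SE = 1.711 × 2.400000 = 4.1064

T-interval: x̄ ± E = 60 ± 4.1064 = (55.8936, 64.1064)

Rounded to 2 decimal places:

(55.89, 64.11)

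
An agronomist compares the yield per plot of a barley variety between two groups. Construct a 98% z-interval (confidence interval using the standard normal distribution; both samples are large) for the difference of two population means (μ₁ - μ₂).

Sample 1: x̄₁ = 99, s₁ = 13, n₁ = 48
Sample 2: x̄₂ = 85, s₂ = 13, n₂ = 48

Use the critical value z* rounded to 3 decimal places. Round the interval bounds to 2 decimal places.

Both samples are large (n₁ = 48 ≥ 30, n₂ = 48 ≥ 30), so a z-interval for the difference of means applies.

Point estimate: x̄₁ - x̄₂ = 99 - 85 = 14

Standard error: SE = √(s₁²/n₁ + s₂²/n₂)
= √(13²/48 + 13²/48)
= √(3.520833 + 3.520833)
= 2.653614

For 98% confidence, z* = 2.326 (from standard normal table)
Margin of error: E = z* × SE = 2.326 × 2.653614 = 6.1723

Z-interval: (x̄₁ - x̄₂) ± E = 14 ± 6.1723 = (7.8277, 20.1723)

Rounded to 2 decimal places:

(7.83, 20.17)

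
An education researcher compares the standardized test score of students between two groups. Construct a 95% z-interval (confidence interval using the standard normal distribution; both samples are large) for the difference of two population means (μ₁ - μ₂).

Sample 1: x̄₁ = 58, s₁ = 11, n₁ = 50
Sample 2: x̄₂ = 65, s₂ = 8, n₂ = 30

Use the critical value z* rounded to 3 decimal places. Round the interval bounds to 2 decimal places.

Both samples are large (n₁ = 50 ≥ 30, n₂ = 30 ≥ 30), so a z-interval for the difference of means applies.

Point estimate: x̄₁ - x̄₂ = 58 - 65 = -7

Standard error: SE = √(s₁²/n₁ + s₂²/n₂)
= √(11²/50 + 8²/30)
= √(2.420000 + 2.133333)
= 2.133854

For 95% confidence, z* = 1.96 (from standard normal table)
Margin of error: E = z* × SE = 1.96 × 2.133854 = 4.1824

Z-interval: (x̄₁ - x̄₂) ± E = -7 ± 4.1824 = (-11.1824, -2.8176)

Rounded to 2 decimal places:

(-11.18, -2.82)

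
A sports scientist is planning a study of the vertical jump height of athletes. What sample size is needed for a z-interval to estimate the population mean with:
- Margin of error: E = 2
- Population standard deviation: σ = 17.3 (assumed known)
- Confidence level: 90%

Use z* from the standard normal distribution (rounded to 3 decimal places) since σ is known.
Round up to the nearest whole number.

Using z* since population σ is known (z-interval formula).

For 90% confidence, z* = 1.645 (from standard normal table)

Sample size formula for z-interval: n = (z*σ/E)²

n = (1.645 × 17.3 / 2)²
  = (14.229250)²
  = 202.4716

Round up to the nearest whole number: n = 203

203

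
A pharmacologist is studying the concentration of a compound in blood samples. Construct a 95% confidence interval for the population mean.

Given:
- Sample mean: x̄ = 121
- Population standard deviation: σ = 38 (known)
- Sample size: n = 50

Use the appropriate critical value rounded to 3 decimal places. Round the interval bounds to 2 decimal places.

The population standard deviation σ is known, so use a z-interval (standard normal critical value).

For 95% confidence, z* = 1.96 (from standard normal table)

Standard error: SE = σ/√n = 38/√50 = 5.374012

Margin of error: E = z* × SE = 1.96 × 5.374012 = 10.5331

Z-interval: x̄ ± E = 121 ± 10.5331 = (110.4669, 131.5331)

Rounded to 2 decimal places:

(110.47, 131.53)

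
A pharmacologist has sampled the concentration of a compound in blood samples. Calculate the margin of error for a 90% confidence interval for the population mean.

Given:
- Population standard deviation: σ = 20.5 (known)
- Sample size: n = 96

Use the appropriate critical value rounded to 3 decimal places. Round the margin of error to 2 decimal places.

The population standard deviation σ is known, so use the z-interval margin of error formula.

For 90% confidence, z* = 1.645 (from standard normal table)

Margin of error formula for z-interval: E = z* × σ/√n

E = 1.645 × 20.5/√96
  = 1.645 × 2.092272
  = 3.4418

Rounded to 2 decimal places:

3.44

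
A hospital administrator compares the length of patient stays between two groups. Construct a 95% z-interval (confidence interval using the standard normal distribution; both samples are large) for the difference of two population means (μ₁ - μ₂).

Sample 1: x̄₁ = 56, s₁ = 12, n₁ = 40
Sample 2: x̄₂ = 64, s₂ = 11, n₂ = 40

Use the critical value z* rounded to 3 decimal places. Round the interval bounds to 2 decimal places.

Both samples are large (n₁ = 40 ≥ 30, n₂ = 40 ≥ 30), so a z-interval for the difference of means applies.

Point estimate: x̄₁ - x̄₂ = 56 - 64 = -8

Standard error: SE = √(s₁²/n₁ + s₂²/n₂)
= √(12²/40 + 11²/40)
= √(3.600000 + 3.025000)
= 2.573908

For 95% confidence, z* = 1.96 (from standard normal table)
Margin of error: E = z* × SE = 1.96 × 2.573908 = 5.0449

Z-interval: (x̄₁ - x̄₂) ± E = -8 ± 5.0449 = (-13.0449, -2.9551)

Rounded to 2 decimal places:

(-13.04, -2.96)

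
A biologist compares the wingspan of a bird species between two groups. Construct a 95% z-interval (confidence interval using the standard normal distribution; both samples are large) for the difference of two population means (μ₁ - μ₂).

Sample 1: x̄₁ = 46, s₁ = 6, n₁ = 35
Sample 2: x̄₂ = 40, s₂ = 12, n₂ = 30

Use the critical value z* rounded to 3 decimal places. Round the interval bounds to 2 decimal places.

Both samples are large (n₁ = 35 ≥ 30, n₂ = 30 ≥ 30), so a z-interval for the difference of means applies.

Point estimate: x̄₁ - x̄₂ = 46 - 40 = 6

Standard error: SE = √(s₁²/n₁ + s₂²/n₂)
= √(6²/35 + 12²/30)
= √(1.028571 + 4.800000)
= 2.414243

For 95% confidence, z* = 1.96 (from standard normal table)
Margin of error: E = z* × SE = 1.96 × 2.414243 = 4.7319

Z-interval: (x̄₁ - x̄₂) ± E = 6 ± 4.7319 = (1.2681, 10.7319)

Rounded to 2 decimal places:

(1.27, 10.73)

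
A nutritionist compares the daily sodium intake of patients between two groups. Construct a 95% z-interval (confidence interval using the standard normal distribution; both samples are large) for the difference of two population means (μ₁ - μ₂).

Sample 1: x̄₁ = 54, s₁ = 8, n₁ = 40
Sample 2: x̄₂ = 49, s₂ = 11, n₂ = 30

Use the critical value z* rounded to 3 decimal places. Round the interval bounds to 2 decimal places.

Both samples are large (n₁ = 40 ≥ 30, n₂ = 30 ≥ 30), so a z-interval for the difference of means applies.

Point estimate: x̄₁ - x̄₂ = 54 - 49 = 5

Standard error: SE = √(s₁²/n₁ + s₂²/n₂)
= √(8²/40 + 11²/30)
= √(1.600000 + 4.033333)
= 2.373464

For 95% confidence, z* = 1.96 (from standard normal table)
Margin of error: E = z* × SE = 1.96 × 2.373464 = 4.6520

Z-interval: (x̄₁ - x̄₂) ± E = 5 ± 4.6520 = (0.3480, 9.6520)

Rounded to 2 decimal places:

(0.35, 9.65)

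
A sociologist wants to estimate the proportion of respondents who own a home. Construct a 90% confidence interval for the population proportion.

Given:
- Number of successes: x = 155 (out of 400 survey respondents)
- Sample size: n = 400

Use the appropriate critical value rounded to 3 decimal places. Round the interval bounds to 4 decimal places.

Sample proportion: p̂ = 155/400 = 0.387500

Check conditions for normal approximation:
  np̂ = 155 ≥ 10 ✓
  n(1-p̂) = 245 ≥ 10 ✓

The sample is large enough, so use a z-interval (normal approximation) for the proportion.

For 90% confidence, z* = 1.645 (from standard normal table)

Standard error: SE = √(p̂(1-p̂)/n) = √(0.387500×0.612500/400) = 0.02435897

Margin of error: E = z* × SE = 1.645 × 0.02435897 = 0.040071

Z-interval: p̂ ± E = 0.387500 ± 0.040071 = (0.347429, 0.427571)

Rounded to 4 decimal places:

(0.3474, 0.4276)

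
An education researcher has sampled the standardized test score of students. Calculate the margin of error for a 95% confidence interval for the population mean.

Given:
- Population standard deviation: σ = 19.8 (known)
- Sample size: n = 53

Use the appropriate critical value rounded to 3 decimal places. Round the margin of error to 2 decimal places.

The population standard deviation σ is known, so use the z-interval margin of error formula.

For 95% confidence, z* = 1.96 (from standard normal table)

Margin of error formula for z-interval: E = z* × σ/√n

E = 1.96 × 19.8/√53
  = 1.96 × 2.719739
  = 5.3307

Rounded to 2 decimal places:

5.33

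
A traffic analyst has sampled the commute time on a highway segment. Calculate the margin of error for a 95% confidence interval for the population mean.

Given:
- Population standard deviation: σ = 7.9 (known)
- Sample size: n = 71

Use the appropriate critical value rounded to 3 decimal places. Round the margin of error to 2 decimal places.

The population standard deviation σ is known, so use the z-interval margin of error formula.

For 95% confidence, z* = 1.96 (from standard normal table)

Margin of error formula for z-interval: E = z* × σ/√n

E = 1.96 × 7.9/√71
  = 1.96 × 0.937558
  = 1.8376

Rounded to 2 decimal places:

1.84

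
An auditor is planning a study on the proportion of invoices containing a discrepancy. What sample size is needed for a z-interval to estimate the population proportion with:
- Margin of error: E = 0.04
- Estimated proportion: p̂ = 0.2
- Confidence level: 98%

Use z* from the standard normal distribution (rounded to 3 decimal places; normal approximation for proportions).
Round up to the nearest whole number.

Using z* for proportion z-interval (normal approximation).

For 98% confidence, z* = 2.326 (from standard normal table)

Sample size formula for proportion z-interval: n = z*²p̂(1-p̂)/E²

n = 2.326² × 0.2 × 0.8 / 0.04²
  = 5.410276 × 0.16 / 0.0016
  = 541.0276

Round up to the nearest whole number: n = 542

542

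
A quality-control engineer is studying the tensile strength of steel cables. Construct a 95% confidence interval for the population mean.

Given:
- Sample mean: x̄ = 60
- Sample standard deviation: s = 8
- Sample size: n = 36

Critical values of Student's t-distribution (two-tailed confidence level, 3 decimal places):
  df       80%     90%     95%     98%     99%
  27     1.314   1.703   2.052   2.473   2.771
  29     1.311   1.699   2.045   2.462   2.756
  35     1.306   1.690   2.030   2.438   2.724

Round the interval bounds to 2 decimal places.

The population standard deviation σ is unknown (only the sample standard deviation s is given), so use a t-interval with df = n - 1 = 36 - 1 = 35.

For 95% confidence with df = 35, t* = 2.030 (from t-table)

Standard error: SE = s/√n = 8/√36 = 1.333333

Margin of error: E = t* × SE = 2.030 × 1.333333 = 2.7067

T-interval: x̄ ± E = 60 ± 2.7067 = (57.2933, 62.7067)

Rounded to 2 decimal places:

(57.29, 62.71)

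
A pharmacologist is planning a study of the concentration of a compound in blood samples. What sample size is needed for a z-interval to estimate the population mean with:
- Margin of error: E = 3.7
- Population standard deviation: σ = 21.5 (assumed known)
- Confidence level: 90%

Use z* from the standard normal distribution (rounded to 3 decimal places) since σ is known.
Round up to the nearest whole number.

Using z* since population σ is known (z-interval formula).

For 90% confidence, z* = 1.645 (from standard normal table)

Sample size formula for z-interval: n = (z*σ/E)²

n = (1.645 × 21.5 / 3.7)²
  = (9.558784)²
  = 91.3703

Round up to the nearest whole number: n = 92

92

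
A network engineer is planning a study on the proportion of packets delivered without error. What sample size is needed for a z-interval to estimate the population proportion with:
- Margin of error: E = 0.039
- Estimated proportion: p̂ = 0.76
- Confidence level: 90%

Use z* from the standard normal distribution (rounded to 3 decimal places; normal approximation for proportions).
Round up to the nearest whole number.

Using z* for proportion z-interval (normal approximation).

For 90% confidence, z* = 1.645 (from standard normal table)

Sample size formula for proportion z-interval: n = z*²p̂(1-p̂)/E²

n = 1.645² × 0.76 × 0.24 / 0.039²
  = 2.706025 × 0.1824 / 0.001521
  = 324.5095

Round up to the nearest whole number: n = 325

325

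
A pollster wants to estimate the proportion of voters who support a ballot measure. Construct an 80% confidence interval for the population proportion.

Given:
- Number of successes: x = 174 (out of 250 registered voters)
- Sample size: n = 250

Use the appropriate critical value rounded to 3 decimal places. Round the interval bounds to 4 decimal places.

Sample proportion: p̂ = 174/250 = 0.696000

Check conditions for normal approximation:
  np̂ = 174 ≥ 10 ✓
  n(1-p̂) = 76 ≥ 10 ✓

The sample is large enough, so use a z-interval (normal approximation) for the proportion.

For 80% confidence, z* = 1.282 (from standard normal table)

Standard error: SE = √(p̂(1-p̂)/n) = √(0.696000×0.304000/250) = 0.02909185

Margin of error: E = z* × SE = 1.282 × 0.02909185 = 0.037296

Z-interval: p̂ ± E = 0.696000 ± 0.037296 = (0.658704, 0.733296)

Rounded to 4 decimal places:

(0.6587, 0.7333)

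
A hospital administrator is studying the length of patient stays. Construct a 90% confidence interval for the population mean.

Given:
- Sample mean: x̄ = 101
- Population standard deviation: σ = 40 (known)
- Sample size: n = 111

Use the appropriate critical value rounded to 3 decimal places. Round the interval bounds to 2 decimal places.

The population standard deviation σ is known, so use a z-interval (standard normal critical value).

For 90% confidence, z* = 1.645 (from standard normal table)

Standard error: SE = σ/√n = 40/√111 = 3.796632

Margin of error: E = z* × SE = 1.645 × 3.796632 = 6.2455

Z-interval: x̄ ± E = 101 ± 6.2455 = (94.7545, 107.2455)

Rounded to 2 decimal places:

(94.75, 107.25)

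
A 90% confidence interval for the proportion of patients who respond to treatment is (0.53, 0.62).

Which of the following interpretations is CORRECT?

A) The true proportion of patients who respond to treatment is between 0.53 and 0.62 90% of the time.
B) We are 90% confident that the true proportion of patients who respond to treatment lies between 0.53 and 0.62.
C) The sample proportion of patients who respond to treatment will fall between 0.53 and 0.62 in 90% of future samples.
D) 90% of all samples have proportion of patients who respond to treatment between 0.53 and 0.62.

A confidence interval represents our confidence in the procedure, not a probability statement about the parameter.

Key concept: If we repeated this sampling process many times and computed a 90% CI each time, about 90% of those intervals would contain the true population parameter.

For this specific interval (0.53, 0.62):
- Midpoint (point estimate): 0.575
- Margin of error: 0.045

The correct interpretation is the one stating confidence that the true parameter lies in the interval — option B.

B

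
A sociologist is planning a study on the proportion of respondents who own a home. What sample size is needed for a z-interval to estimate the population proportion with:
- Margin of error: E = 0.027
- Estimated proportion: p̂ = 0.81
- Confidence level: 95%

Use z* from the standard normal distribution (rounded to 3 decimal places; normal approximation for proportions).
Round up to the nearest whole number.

Using z* for proportion z-interval (normal approximation).

For 95% confidence, z* = 1.96 (from standard normal table)

Sample size formula for proportion z-interval: n = z*²p̂(1-p̂)/E²

n = 1.96² × 0.81 × 0.19 / 0.027²
  = 3.8416 × 0.1539 / 0.000729
  = 811.0044

Round up to the nearest whole number: n = 812

812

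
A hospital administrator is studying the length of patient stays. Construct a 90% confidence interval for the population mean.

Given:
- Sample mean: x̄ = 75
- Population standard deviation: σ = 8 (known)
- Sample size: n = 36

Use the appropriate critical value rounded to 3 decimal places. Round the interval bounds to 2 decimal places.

The population standard deviation σ is known, so use a z-interval (standard normal critical value).

For 90% confidence, z* = 1.645 (from standard normal table)

Standard error: SE = σ/√n = 8/√36 = 1.333333

Margin of error: E = z* × SE = 1.645 × 1.333333 = 2.1933

Z-interval: x̄ ± E = 75 ± 2.1933 = (72.8067, 77.1933)

Rounded to 2 decimal places:

(72.81, 77.19)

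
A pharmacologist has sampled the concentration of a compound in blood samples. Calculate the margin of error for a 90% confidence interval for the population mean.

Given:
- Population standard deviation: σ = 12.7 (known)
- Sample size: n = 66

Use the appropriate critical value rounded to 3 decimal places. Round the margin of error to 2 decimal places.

The population standard deviation σ is known, so use the z-interval margin of error formula.

For 90% confidence, z* = 1.645 (from standard normal table)

Margin of error formula for z-interval: E = z* × σ/√n

E = 1.645 × 12.7/√66
  = 1.645 × 1.563262
  = 2.5716

Rounded to 2 decimal places:

2.57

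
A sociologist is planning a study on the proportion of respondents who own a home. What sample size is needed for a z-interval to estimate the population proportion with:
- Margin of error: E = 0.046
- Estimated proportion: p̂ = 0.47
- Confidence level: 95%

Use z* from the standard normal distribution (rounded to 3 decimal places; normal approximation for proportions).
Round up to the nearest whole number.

Using z* for proportion z-interval (normal approximation).

For 95% confidence, z* = 1.96 (from standard normal table)

Sample size formula for proportion z-interval: n = z*²p̂(1-p̂)/E²

n = 1.96² × 0.47 × 0.53 / 0.046²
  = 3.8416 × 0.2491 / 0.002116
  = 452.2413

Round up to the nearest whole number: n = 453

453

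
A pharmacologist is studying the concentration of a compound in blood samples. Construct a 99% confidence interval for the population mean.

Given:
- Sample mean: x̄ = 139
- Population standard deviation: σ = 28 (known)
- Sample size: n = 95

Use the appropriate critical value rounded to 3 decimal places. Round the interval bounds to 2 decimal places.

The population standard deviation σ is known, so use a z-interval (standard normal critical value).

For 99% confidence, z* = 2.576 (from standard normal table)

Standard error: SE = σ/√n = 28/√95 = 2.872739

Margin of error: E = z* × SE = 2.576 × 2.872739 = 7.4002

Z-interval: x̄ ± E = 139 ± 7.4002 = (131.5998, 146.4002)

Rounded to 2 decimal places:

(131.60, 146.40)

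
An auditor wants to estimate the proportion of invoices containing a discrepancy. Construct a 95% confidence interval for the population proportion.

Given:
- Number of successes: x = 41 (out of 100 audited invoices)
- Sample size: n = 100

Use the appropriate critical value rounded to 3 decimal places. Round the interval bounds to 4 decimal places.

Sample proportion: p̂ = 41/100 = 0.410000

Check conditions for normal approximation:
  np̂ = 41 ≥ 10 ✓
  n(1-p̂) = 59 ≥ 10 ✓

The sample is large enough, so use a z-interval (normal approximation) for the proportion.

For 95% confidence, z* = 1.96 (from standard normal table)

Standard error: SE = √(p̂(1-p̂)/n) = √(0.410000×0.590000/100) = 0.04918333

Margin of error: E = z* × SE = 1.96 × 0.04918333 = 0.096399

Z-interval: p̂ ± E = 0.410000 ± 0.096399 = (0.313601, 0.506399)

Rounded to 4 decimal places:

(0.3136, 0.5064)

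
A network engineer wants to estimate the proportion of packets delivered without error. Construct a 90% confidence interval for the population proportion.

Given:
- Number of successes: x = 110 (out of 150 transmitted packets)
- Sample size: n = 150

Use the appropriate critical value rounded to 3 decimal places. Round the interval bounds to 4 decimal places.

Sample proportion: p̂ = 110/150 = 0.733333

Check conditions for normal approximation:
  np̂ = 110 ≥ 10 ✓
  n(1-p̂) = 40 ≥ 10 ✓

The sample is large enough, so use a z-interval (normal approximation) for the proportion.

For 90% confidence, z* = 1.645 (from standard normal table)

Standard error: SE = √(p̂(1-p̂)/n) = √(0.733333×0.266667/150) = 0.03610684

Margin of error: E = z* × SE = 1.645 × 0.03610684 = 0.059396

Z-interval: p̂ ± E = 0.733333 ± 0.059396 = (0.673938, 0.792729)

Rounded to 4 decimal places:

(0.6739, 0.7927)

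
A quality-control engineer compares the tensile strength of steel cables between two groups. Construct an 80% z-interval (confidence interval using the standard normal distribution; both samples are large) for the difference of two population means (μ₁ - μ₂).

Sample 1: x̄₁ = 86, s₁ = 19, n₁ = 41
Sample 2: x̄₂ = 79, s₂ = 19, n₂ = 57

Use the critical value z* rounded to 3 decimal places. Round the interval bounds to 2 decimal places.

Both samples are large (n₁ = 41 ≥ 30, n₂ = 57 ≥ 30), so a z-interval for the difference of means applies.

Point estimate: x̄₁ - x̄₂ = 86 - 79 = 7

Standard error: SE = √(s₁²/n₁ + s₂²/n₂)
= √(19²/41 + 19²/57)
= √(8.804878 + 6.333333)
= 3.890785

For 80% confidence, z* = 1.282 (from standard normal table)
Margin of error: E = z* × SE = 1.282 × 3.890785 = 4.9880

Z-interval: (x̄₁ - x̄₂) ± E = 7 ± 4.9880 = (2.0120, 11.9880)

Rounded to 2 decimal places:

(2.01, 11.99)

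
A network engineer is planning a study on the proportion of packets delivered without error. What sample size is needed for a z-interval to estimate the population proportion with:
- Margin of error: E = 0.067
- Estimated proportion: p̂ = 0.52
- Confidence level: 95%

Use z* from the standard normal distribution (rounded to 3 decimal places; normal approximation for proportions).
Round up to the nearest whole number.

Using z* for proportion z-interval (normal approximation).

For 95% confidence, z* = 1.96 (from standard normal table)

Sample size formula for proportion z-interval: n = z*²p̂(1-p̂)/E²

n = 1.96² × 0.52 × 0.48 / 0.067²
  = 3.8416 × 0.2496 / 0.004489
  = 213.6029

Round up to the nearest whole number: n = 214

214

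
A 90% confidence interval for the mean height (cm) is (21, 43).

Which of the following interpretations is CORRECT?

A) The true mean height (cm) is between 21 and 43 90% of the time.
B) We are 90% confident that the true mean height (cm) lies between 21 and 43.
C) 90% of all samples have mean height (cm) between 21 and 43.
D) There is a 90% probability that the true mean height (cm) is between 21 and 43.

A confidence interval represents our confidence in the procedure, not a probability statement about the parameter.

Key concept: If we repeated this sampling process many times and computed a 90% CI each time, about 90% of those intervals would contain the true population parameter.

For this specific interval (21, 43):
- Midpoint (point estimate): 32
- Margin of error: 11

The correct interpretation is the one stating confidence that the true parameter lies in the interval — option B.

B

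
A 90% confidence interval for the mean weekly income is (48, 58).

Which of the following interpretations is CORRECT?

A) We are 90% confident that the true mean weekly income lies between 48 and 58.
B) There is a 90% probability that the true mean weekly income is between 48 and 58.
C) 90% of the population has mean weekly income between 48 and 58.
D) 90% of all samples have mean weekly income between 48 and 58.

A confidence interval represents our confidence in the procedure, not a probability statement about the parameter.

Key concept: If we repeated this sampling process many times and computed a 90% CI each time, about 90% of those intervals would contain the true population parameter.

For this specific interval (48, 58):
- Midpoint (point estimate): 53
- Margin of error: 5

The correct interpretation is the one stating confidence that the true parameter lies in the interval — option A.

A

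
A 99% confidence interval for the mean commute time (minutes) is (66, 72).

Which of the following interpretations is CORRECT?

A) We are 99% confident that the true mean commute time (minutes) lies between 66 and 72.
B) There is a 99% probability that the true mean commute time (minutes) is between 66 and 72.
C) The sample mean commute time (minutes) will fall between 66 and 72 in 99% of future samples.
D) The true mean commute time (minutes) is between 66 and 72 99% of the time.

A confidence interval represents our confidence in the procedure, not a probability statement about the parameter.

Key concept: If we repeated this sampling process many times and computed a 99% CI each time, about 99% of those intervals would contain the true population parameter.

For this specific interval (66, 72):
- Midpoint (point estimate): 69
- Margin of error: 3

The correct interpretation is the one stating confidence that the true parameter lies in the interval — option A.

A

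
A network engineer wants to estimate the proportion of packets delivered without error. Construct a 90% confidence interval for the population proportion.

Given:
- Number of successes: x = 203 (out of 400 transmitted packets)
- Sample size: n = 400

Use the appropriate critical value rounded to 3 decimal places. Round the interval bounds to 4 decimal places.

Sample proportion: p̂ = 203/400 = 0.507500

Check conditions for normal approximation:
  np̂ = 203 ≥ 10 ✓
  n(1-p̂) = 197 ≥ 10 ✓

The sample is large enough, so use a z-interval (normal approximation) for the proportion.

For 90% confidence, z* = 1.645 (from standard normal table)

Standard error: SE = √(p̂(1-p̂)/n) = √(0.507500×0.492500/400) = 0.02499719

Margin of error: E = z* × SE = 1.645 × 0.02499719 = 0.041120

Z-interval: p̂ ± E = 0.507500 ± 0.041120 = (0.466380, 0.548620)

Rounded to 4 decimal places:

(0.4664, 0.5486)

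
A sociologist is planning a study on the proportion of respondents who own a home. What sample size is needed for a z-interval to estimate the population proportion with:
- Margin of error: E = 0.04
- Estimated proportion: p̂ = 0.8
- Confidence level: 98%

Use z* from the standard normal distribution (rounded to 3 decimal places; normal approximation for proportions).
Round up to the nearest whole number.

Using z* for proportion z-interval (normal approximation).

For 98% confidence, z* = 2.326 (from standard normal table)

Sample size formula for proportion z-interval: n = z*²p̂(1-p̂)/E²

n = 2.326² × 0.8 × 0.2 / 0.04²
  = 5.410276 × 0.16 / 0.0016
  = 541.0276

Round up to the nearest whole number: n = 542

542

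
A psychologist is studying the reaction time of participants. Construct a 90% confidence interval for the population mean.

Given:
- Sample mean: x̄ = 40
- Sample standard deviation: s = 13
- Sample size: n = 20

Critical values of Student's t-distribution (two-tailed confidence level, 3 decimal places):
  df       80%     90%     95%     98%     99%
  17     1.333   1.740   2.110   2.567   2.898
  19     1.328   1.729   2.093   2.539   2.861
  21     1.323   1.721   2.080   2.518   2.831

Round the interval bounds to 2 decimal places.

The population standard deviation σ is unknown (only the sample standard deviation s is given), so use a t-interval with df = n - 1 = 20 - 1 = 19.

For 90% confidence with df = 19, t* = 1.729 (from t-table)

Standard error: SE = s/√n = 13/√20 = 2.906888

Margin of error: E = t* × SE = 1.729 × 2.906888 = 5.0260

T-interval: x̄ ± E = 40 ± 5.0260 = (34.9740, 45.0260)

Rounded to 2 decimal places:

(34.97, 45.03)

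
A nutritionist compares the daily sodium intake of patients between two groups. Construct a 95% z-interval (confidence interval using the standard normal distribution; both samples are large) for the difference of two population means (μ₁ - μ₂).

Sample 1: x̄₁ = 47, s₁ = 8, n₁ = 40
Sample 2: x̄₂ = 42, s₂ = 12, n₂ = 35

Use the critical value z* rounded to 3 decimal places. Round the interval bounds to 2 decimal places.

Both samples are large (n₁ = 40 ≥ 30, n₂ = 35 ≥ 30), so a z-interval for the difference of means applies.

Point estimate: x̄₁ - x̄₂ = 47 - 42 = 5

Standard error: SE = √(s₁²/n₁ + s₂²/n₂)
= √(8²/40 + 12²/35)
= √(1.600000 + 4.114286)
= 2.390457

For 95% confidence, z* = 1.96 (from standard normal table)
Margin of error: E = z* × SE = 1.96 × 2.390457 = 4.6853

Z-interval: (x̄₁ - x̄₂) ± E = 5 ± 4.6853 = (0.3147, 9.6853)

Rounded to 2 decimal places:

(0.31, 9.69)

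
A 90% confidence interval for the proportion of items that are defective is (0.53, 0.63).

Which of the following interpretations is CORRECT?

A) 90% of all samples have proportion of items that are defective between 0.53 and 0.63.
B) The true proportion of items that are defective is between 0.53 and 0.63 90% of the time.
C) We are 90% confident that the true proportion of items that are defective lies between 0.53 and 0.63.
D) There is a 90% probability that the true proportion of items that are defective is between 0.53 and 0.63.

A confidence interval represents our confidence in the procedure, not a probability statement about the parameter.

Key concept: If we repeated this sampling process many times and computed a 90% CI each time, about 90% of those intervals would contain the true population parameter.

For this specific interval (0.53, 0.63):
- Midpoint (point estimate): 0.58
- Margin of error: 0.05

The correct interpretation is the one stating confidence that the true parameter lies in the interval — option C.

C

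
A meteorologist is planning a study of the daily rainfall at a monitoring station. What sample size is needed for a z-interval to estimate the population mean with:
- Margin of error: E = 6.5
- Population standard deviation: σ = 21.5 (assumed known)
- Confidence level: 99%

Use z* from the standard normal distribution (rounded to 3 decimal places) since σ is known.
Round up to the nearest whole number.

Using z* since population σ is known (z-interval formula).

For 99% confidence, z* = 2.576 (from standard normal table)

Sample size formula for z-interval: n = (z*σ/E)²

n = (2.576 × 21.5 / 6.5)²
  = (8.520615)²
  = 72.6009

Round up to the nearest whole number: n = 73

73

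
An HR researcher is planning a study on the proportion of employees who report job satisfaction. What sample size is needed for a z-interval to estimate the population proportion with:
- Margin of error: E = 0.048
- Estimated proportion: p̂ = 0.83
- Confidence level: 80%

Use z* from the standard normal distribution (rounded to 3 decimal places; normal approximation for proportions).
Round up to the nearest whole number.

Using z* for proportion z-interval (normal approximation).

For 80% confidence, z* = 1.282 (from standard normal table)

Sample size formula for proportion z-interval: n = z*²p̂(1-p̂)/E²

n = 1.282² × 0.83 × 0.17 / 0.048²
  = 1.643524 × 0.1411 / 0.002304
  = 100.6516

Round up to the nearest whole number: n = 101

101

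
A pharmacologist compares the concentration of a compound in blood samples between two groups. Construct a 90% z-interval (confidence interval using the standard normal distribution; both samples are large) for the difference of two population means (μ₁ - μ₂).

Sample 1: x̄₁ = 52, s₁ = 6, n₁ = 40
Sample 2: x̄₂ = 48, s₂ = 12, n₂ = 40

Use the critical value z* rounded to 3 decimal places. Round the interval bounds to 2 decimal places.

Both samples are large (n₁ = 40 ≥ 30, n₂ = 40 ≥ 30), so a z-interval for the difference of means applies.

Point estimate: x̄₁ - x̄₂ = 52 - 48 = 4

Standard error: SE = √(s₁²/n₁ + s₂²/n₂)
= √(6²/40 + 12²/40)
= √(0.900000 + 3.600000)
= 2.121320

For 90% confidence, z* = 1.645 (from standard normal table)
Margin of error: E = z* × SE = 1.645 × 2.121320 = 3.4896

Z-interval: (x̄₁ - x̄₂) ± E = 4 ± 3.4896 = (0.5104, 7.4896)

Rounded to 2 decimal places:

(0.51, 7.49)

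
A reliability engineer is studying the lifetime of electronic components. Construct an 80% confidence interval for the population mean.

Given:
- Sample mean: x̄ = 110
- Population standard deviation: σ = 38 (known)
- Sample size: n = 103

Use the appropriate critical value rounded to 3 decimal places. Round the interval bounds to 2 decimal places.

The population standard deviation σ is known, so use a z-interval (standard normal critical value).

For 80% confidence, z* = 1.282 (from standard normal table)

Standard error: SE = σ/√n = 38/√103 = 3.744251

Margin of error: E = z* × SE = 1.282 × 3.744251 = 4.8001

Z-interval: x̄ ± E = 110 ± 4.8001 = (105.1999, 114.8001)

Rounded to 2 decimal places:

(105.20, 114.80)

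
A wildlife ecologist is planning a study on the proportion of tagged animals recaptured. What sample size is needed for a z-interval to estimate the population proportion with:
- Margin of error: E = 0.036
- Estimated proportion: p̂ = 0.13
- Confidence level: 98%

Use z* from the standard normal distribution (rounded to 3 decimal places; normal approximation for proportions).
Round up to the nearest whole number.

Using z* for proportion z-interval (normal approximation).

For 98% confidence, z* = 2.326 (from standard normal table)

Sample size formula for proportion z-interval: n = z*²p̂(1-p̂)/E²

n = 2.326² × 0.13 × 0.87 / 0.036²
  = 5.410276 × 0.1131 / 0.001296
  = 472.1468

Round up to the nearest whole number: n = 473

473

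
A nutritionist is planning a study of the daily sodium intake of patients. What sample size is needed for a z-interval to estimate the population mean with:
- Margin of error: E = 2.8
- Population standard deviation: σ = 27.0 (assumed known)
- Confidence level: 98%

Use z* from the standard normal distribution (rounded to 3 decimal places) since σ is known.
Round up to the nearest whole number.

Using z* since population σ is known (z-interval formula).

For 98% confidence, z* = 2.326 (from standard normal table)

Sample size formula for z-interval: n = (z*σ/E)²

n = (2.326 × 27.0 / 2.8)²
  = (22.429286)²
  = 503.0729

Round up to the nearest whole number: n = 504

504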